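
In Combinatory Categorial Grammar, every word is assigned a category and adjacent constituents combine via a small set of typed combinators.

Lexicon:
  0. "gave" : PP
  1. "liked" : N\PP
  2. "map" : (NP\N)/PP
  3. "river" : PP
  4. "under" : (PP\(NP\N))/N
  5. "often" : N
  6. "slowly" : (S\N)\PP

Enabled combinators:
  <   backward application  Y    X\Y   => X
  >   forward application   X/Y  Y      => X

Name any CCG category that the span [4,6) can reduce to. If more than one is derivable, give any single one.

PP\(NP\N)

[0,7] S   <
  [0,2] N   <
    [0,1] "gave" : PP
    [1,2] "liked" : N\PP
  [2,7] S\N   <
    [2,6] PP   <
      [2,4] NP\N   >
        [2,3] "map" : (NP\N)/PP
        [3,4] "river" : PP
      [4,6] PP\(NP\N)   >
        [4,5] "under" : (PP\(NP\N))/N
        [5,6] "often" : N
    [6,7] "slowly" : (S\N)\PP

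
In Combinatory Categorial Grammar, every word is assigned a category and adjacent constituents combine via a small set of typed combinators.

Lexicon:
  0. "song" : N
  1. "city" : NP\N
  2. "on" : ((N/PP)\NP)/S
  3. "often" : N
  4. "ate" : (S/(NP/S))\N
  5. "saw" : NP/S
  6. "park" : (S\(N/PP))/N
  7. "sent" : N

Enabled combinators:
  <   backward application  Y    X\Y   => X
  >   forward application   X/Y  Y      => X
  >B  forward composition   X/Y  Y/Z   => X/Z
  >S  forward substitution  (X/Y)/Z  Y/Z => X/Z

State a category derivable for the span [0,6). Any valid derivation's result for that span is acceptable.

[0,8] S   <
  [0,6] N/PP   <
    [0,2] NP   <
      [0,1] "song" : N
      [1,2] "city" : NP\N
    [2,6] (N/PP)\NP   >
      [2,3] "on" : ((N/PP)\NP)/S
      [3,6] S   >
        [3,5] S/(NP/S)   <
          [3,4] "often" : N
          [4,5] "ate" : (S/(NP/S))\N
        [5,6] "saw" : NP/S
  [6,8] S\(N/PP)   >
    [6,7] "park" : (S\(N/PP))/N
    [7,8] "sent" : N

N/PP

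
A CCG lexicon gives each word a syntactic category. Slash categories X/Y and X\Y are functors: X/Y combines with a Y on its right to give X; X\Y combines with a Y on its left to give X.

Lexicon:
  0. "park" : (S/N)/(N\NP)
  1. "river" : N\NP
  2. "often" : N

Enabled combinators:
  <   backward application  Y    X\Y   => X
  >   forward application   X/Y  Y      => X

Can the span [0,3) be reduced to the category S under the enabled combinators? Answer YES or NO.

[0,3] S   >
  [0,2] S/N   >
    [0,1] "park" : (S/N)/(N\NP)
    [1,2] "river" : N\NP
  [2,3] "often" : N

YES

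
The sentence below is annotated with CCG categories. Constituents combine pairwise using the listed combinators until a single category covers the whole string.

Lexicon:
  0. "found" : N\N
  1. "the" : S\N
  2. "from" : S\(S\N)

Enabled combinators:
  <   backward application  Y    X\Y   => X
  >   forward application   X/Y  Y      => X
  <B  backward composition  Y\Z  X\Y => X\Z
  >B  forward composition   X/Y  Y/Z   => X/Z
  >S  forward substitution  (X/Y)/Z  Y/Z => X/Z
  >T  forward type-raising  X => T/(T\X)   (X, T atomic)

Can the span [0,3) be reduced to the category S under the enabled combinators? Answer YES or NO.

YES

[0,3] S   <
  [0,2] S\N   <B
    [0,1] "found" : N\N
    [1,2] "the" : S\N
  [2,3] "from" : S\(S\N)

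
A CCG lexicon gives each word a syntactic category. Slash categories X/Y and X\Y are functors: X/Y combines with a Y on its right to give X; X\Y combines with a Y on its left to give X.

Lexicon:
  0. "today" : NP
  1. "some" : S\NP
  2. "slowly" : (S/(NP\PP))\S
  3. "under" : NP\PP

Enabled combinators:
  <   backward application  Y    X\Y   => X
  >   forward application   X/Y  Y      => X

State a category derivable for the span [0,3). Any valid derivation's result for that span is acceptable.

S/(NP\PP)

[0,4] S   >
  [0,3] S/(NP\PP)   <
    [0,2] S   <
      [0,1] "today" : NP
      [1,2] "some" : S\NP
    [2,3] "slowly" : (S/(NP\PP))\S
  [3,4] "under" : NP\PP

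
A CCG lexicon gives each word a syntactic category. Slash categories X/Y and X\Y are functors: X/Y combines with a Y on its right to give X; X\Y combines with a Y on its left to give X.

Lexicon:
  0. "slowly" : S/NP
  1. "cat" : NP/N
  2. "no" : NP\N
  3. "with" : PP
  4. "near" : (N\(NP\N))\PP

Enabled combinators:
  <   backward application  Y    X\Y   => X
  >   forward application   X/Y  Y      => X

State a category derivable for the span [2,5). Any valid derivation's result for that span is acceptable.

[0,5] S   >
  [0,1] "slowly" : S/NP
  [1,5] NP   >
    [1,2] "cat" : NP/N
    [2,5] N   <
      [2,3] "no" : NP\N
      [3,5] N\(NP\N)   <
        [3,4] "with" : PP
        [4,5] "near" : (N\(NP\N))\PP

N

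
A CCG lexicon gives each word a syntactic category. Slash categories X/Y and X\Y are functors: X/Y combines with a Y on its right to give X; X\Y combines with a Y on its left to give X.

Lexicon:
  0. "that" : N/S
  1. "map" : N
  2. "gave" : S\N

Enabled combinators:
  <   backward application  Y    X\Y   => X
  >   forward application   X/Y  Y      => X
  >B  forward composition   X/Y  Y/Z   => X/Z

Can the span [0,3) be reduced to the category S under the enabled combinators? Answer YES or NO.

N/S N S\N
CKY chart[0,3] = {N}; S ∉ chart

NO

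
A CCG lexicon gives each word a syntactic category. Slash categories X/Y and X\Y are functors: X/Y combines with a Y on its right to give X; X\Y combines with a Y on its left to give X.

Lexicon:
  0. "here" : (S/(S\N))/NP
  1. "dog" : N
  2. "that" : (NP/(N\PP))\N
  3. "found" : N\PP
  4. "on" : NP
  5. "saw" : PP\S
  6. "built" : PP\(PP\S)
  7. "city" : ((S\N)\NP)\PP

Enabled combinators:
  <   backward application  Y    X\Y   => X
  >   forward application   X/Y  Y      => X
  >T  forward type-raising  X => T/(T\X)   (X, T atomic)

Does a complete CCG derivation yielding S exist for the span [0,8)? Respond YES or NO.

YES

[0,8] S   >
  [0,4] S/(S\N)   >
    [0,1] "here" : (S/(S\N))/NP
    [1,4] NP   >
      [1,3] NP/(N\PP)   <
        [1,2] "dog" : N
        [2,3] "that" : (NP/(N\PP))\N
      [3,4] "found" : N\PP
  [4,8] S\N   <
    [4,5] "on" : NP
    [5,8] (S\N)\NP   <
      [5,7] PP   <
        [5,6] "saw" : PP\S
        [6,7] "built" : PP\(PP\S)
      [7,8] "city" : ((S\N)\NP)\PP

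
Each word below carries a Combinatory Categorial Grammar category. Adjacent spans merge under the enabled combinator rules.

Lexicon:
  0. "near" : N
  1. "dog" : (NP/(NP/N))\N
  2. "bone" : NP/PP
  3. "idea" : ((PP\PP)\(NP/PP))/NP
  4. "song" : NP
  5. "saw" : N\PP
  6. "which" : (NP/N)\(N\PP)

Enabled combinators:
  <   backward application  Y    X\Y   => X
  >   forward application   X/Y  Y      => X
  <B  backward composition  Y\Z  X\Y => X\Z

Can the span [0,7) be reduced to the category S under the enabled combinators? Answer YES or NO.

NO

N (NP/(NP/N))\N NP/PP ((PP\PP)\(NP/PP))/NP NP N\PP (NP/N)\(N\PP)
CKY chart[0,7] = {NP}; S ∉ chart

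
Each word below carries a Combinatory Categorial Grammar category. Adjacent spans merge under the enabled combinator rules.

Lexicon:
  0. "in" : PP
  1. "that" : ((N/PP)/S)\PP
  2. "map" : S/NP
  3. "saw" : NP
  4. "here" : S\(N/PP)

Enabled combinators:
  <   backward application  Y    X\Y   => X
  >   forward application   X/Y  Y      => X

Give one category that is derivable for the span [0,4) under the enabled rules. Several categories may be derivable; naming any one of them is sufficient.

[0,5] S   <
  [0,4] N/PP   >
    [0,2] (N/PP)/S   <
      [0,1] "in" : PP
      [1,2] "that" : ((N/PP)/S)\PP
    [2,4] S   >
      [2,3] "map" : S/NP
      [3,4] "saw" : NP
  [4,5] "here" : S\(N/PP)

N/PP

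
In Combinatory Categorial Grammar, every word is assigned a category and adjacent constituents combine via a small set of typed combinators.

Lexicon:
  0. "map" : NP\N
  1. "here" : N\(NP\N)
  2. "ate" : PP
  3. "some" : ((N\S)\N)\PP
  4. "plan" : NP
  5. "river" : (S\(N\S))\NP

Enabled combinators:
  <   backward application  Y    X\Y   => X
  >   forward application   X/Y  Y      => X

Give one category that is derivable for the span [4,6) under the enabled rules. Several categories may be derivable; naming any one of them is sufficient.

[0,6] S   <
  [0,4] N\S   <
    [0,2] N   <
      [0,1] "map" : NP\N
      [1,2] "here" : N\(NP\N)
    [2,4] (N\S)\N   <
      [2,3] "ate" : PP
      [3,4] "some" : ((N\S)\N)\PP
  [4,6] S\(N\S)   <
    [4,5] "plan" : NP
    [5,6] "river" : (S\(N\S))\NP

S\(N\S)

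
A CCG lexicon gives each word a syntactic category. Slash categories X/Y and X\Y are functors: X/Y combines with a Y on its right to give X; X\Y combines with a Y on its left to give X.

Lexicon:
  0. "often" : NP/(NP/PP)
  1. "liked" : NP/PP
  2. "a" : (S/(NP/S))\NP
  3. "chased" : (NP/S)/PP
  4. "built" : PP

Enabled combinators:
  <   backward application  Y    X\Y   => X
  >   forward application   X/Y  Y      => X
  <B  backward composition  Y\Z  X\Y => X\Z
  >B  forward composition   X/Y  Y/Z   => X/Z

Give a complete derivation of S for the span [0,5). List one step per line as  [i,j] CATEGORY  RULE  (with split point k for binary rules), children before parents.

[0,5] S   >
  [0,3] S/(NP/S)   <
    [0,2] NP   >
      [0,1] "often" : NP/(NP/PP)
      [1,2] "liked" : NP/PP
    [2,3] "a" : (S/(NP/S))\NP
  [3,5] NP/S   >
    [3,4] "chased" : (NP/S)/PP
    [4,5] "built" : PP

[0,1] NP/(NP/PP)  lex  "often"
[1,2] NP/PP  lex  "liked"
[0,2] NP  >  k=1
[2,3] (S/(NP/S))\NP  lex  "a"
[0,3] S/(NP/S)  <  k=2
[3,4] (NP/S)/PP  lex  "chased"
[4,5] PP  lex  "built"
[3,5] NP/S  >  k=4
[0,5] S  >  k=3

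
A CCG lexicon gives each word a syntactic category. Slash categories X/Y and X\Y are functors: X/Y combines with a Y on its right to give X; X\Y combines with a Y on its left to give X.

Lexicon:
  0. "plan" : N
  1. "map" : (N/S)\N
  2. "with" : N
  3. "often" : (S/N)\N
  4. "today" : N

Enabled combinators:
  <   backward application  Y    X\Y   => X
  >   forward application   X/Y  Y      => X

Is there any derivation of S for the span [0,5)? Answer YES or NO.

N (N/S)\N N (S/N)\N N
CKY chart[0,5] = {N}; S ∉ chart

NO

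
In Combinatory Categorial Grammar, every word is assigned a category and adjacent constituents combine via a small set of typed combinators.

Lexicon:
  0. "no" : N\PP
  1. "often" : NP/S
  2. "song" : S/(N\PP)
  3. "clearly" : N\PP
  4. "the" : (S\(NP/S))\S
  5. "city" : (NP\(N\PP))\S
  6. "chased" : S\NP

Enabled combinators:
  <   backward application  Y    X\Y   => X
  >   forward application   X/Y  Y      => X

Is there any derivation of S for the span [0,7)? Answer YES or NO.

[0,7] S   <
  [0,6] NP   <
    [0,1] "no" : N\PP
    [1,6] NP\(N\PP)   <
      [1,5] S   <
        [1,2] "often" : NP/S
        [2,5] S\(NP/S)   <
          [2,4] S   >
            [2,3] "song" : S/(N\PP)
            [3,4] "clearly" : N\PP
          [4,5] "the" : (S\(NP/S))\S
      [5,6] "city" : (NP\(N\PP))\S
  [6,7] "chased" : S\NP

YES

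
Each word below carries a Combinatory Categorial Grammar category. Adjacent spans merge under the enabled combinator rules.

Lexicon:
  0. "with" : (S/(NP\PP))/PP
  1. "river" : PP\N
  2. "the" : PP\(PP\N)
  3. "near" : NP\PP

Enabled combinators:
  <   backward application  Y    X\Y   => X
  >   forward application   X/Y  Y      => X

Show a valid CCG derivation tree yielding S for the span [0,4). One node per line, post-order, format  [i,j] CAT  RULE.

[0,4] S   >
  [0,3] S/(NP\PP)   >
    [0,1] "with" : (S/(NP\PP))/PP
    [1,3] PP   <
      [1,2] "river" : PP\N
      [2,3] "the" : PP\(PP\N)
  [3,4] "near" : NP\PP

[0,1] (S/(NP\PP))/PP  lex  "with"
[1,2] PP\N  lex  "river"
[2,3] PP\(PP\N)  lex  "the"
[1,3] PP  <  k=2
[0,3] S/(NP\PP)  >  k=1
[3,4] NP\PP  lex  "near"
[0,4] S  >  k=3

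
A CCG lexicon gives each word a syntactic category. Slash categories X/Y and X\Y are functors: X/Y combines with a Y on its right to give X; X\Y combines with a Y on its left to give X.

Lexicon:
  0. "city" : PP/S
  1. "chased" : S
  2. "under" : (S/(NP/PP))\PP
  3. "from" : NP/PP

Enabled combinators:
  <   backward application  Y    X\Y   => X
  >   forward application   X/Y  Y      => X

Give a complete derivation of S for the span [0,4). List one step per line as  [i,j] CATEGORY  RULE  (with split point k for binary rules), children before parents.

[0,1] PP/S  lex  "city"
[1,2] S  lex  "chased"
[0,2] PP  >  k=1
[2,3] (S/(NP/PP))\PP  lex  "under"
[0,3] S/(NP/PP)  <  k=2
[3,4] NP/PP  lex  "from"
[0,4] S  >  k=3

[0,4] S   >
  [0,3] S/(NP/PP)   <
    [0,2] PP   >
      [0,1] "city" : PP/S
      [1,2] "chased" : S
    [2,3] "under" : (S/(NP/PP))\PP
  [3,4] "from" : NP/PP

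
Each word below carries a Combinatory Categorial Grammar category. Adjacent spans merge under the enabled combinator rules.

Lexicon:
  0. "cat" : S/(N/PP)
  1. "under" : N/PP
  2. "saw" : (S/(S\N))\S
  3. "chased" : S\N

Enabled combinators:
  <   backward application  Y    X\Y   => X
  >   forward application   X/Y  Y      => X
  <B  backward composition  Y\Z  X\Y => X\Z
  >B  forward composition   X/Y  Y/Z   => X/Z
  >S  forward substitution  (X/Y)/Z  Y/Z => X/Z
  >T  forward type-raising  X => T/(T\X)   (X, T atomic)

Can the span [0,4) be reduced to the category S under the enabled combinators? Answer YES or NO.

YES

[0,4] S   >
  [0,3] S/(S\N)   <
    [0,2] S   >
      [0,1] "cat" : S/(N/PP)
      [1,2] "under" : N/PP
    [2,3] "saw" : (S/(S\N))\S
  [3,4] "chased" : S\N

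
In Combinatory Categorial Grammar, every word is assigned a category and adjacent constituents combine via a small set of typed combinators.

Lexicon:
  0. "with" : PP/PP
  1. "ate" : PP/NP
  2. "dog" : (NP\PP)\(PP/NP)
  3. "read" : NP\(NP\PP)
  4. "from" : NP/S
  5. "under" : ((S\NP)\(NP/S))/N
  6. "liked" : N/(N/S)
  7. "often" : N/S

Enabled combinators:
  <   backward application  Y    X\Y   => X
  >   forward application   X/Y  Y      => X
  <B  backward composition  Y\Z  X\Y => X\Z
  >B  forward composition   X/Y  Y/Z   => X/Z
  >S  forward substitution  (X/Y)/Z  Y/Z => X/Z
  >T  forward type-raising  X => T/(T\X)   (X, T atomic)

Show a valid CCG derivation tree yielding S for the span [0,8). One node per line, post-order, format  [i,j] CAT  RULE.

[0,1] PP/PP  lex  "with"
[1,2] PP/NP  lex  "ate"
[0,2] PP/NP  >B  k=1
[2,3] (NP\PP)\(PP/NP)  lex  "dog"
[0,3] NP\PP  <  k=2
[3,4] NP\(NP\PP)  lex  "read"
[0,4] NP  <  k=3
[4,5] NP/S  lex  "from"
[5,6] ((S\NP)\(NP/S))/N  lex  "under"
[6,7] N/(N/S)  lex  "liked"
[7,8] N/S  lex  "often"
[6,8] N  >  k=7
[5,8] (S\NP)\(NP/S)  >  k=6
[4,8] S\NP  <  k=5
[0,8] S  <  k=4

[0,8] S   <
  [0,4] NP   <
    [0,3] NP\PP   <
      [0,2] PP/NP   >B
        [0,1] "with" : PP/PP
        [1,2] "ate" : PP/NP
      [2,3] "dog" : (NP\PP)\(PP/NP)
    [3,4] "read" : NP\(NP\PP)
  [4,8] S\NP   <
    [4,5] "from" : NP/S
    [5,8] (S\NP)\(NP/S)   >
      [5,6] "under" : ((S\NP)\(NP/S))/N
      [6,8] N   >
        [6,7] "liked" : N/(N/S)
        [7,8] "often" : N/S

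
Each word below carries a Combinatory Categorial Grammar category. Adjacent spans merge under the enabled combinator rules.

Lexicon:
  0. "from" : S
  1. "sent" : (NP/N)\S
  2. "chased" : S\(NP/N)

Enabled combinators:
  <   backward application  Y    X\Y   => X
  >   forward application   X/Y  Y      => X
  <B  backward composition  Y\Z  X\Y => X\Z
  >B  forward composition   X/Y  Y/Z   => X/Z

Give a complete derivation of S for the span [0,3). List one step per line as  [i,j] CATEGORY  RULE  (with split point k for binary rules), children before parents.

[0,3] S   <
  [0,2] NP/N   <
    [0,1] "from" : S
    [1,2] "sent" : (NP/N)\S
  [2,3] "chased" : S\(NP/N)

[0,1] S  lex  "from"
[1,2] (NP/N)\S  lex  "sent"
[0,2] NP/N  <  k=1
[2,3] S\(NP/N)  lex  "chased"
[0,3] S  <  k=2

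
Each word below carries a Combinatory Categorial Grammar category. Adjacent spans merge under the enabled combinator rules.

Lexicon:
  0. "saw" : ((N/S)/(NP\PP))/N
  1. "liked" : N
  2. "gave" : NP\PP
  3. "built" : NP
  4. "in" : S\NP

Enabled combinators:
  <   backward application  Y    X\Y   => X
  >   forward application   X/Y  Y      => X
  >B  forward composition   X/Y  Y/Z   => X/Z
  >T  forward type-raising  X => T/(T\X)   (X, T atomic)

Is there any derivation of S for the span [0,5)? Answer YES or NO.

((N/S)/(NP\PP))/N N NP\PP NP S\NP
CKY chart[0,5] = {N, N/(N\N), N/(S\S), NP/(NP\N), PP/(PP\N), S/(S\N)}; S ∉ chart

NO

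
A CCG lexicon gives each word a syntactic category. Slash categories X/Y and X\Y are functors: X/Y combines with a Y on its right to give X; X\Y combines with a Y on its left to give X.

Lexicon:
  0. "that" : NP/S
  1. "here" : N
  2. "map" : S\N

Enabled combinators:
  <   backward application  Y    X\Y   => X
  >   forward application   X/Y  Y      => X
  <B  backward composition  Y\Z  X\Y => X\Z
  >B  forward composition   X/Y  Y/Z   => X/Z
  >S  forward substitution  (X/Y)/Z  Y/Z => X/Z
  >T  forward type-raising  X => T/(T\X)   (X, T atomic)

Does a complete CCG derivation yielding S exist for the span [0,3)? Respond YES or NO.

NO

NP/S N S\N
CKY chart[0,3] = {N/(N\NP), NP, NP/(NP\NP), NP/(S\S), PP/(PP\NP), S/(S\NP)}; S ∉ chart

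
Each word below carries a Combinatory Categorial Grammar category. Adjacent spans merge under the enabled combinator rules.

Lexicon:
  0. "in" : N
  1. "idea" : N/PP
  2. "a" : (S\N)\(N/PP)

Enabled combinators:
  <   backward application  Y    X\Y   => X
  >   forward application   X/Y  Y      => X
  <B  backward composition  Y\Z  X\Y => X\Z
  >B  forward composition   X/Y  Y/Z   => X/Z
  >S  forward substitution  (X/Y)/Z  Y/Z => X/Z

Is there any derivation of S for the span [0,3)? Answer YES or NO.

[0,3] S   <
  [0,1] "in" : N
  [1,3] S\N   <
    [1,2] "idea" : N/PP
    [2,3] "a" : (S\N)\(N/PP)

YES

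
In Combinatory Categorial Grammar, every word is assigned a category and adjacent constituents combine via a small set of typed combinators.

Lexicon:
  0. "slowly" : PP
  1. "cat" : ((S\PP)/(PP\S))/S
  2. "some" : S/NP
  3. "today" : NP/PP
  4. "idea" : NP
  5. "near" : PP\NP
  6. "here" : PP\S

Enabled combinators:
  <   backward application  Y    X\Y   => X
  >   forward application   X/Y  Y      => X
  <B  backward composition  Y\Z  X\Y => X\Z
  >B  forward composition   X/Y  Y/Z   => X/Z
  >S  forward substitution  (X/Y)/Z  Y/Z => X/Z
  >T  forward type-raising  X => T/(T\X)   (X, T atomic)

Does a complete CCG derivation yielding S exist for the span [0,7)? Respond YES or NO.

[0,7] S   >
  [0,1] S/(S\PP)   >T
    [0,1] "slowly" : PP
  [1,7] S\PP   >
    [1,6] (S\PP)/(PP\S)   >
      [1,2] "cat" : ((S\PP)/(PP\S))/S
      [2,6] S   >
        [2,3] "some" : S/NP
        [3,6] NP   >
          [3,4] "today" : NP/PP
          [4,6] PP   <
            [4,5] "idea" : NP
            [5,6] "near" : PP\NP
    [6,7] "here" : PP\S

YES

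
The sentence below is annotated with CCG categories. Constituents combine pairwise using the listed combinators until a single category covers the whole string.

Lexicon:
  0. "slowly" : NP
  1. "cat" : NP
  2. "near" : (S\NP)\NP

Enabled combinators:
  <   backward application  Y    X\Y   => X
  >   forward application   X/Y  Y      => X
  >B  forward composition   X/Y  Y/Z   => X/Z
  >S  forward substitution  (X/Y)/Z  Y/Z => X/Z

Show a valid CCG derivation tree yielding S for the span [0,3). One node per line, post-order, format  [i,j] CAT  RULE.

[0,3] S   <
  [0,1] "slowly" : NP
  [1,3] S\NP   <
    [1,2] "cat" : NP
    [2,3] "near" : (S\NP)\NP

[0,1] NP  lex  "slowly"
[1,2] NP  lex  "cat"
[2,3] (S\NP)\NP  lex  "near"
[1,3] S\NP  <  k=2
[0,3] S  <  k=1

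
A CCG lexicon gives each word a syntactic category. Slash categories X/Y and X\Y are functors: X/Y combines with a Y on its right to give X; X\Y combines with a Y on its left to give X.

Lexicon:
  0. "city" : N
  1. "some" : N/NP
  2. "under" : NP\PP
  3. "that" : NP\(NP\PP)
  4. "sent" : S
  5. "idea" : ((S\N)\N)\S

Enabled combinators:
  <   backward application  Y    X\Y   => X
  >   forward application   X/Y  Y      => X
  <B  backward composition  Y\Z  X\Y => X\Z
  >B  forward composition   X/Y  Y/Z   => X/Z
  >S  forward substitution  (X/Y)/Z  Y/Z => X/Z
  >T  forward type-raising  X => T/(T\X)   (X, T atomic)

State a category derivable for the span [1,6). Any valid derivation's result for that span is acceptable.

[0,6] S   <
  [0,1] "city" : N
  [1,6] S\N   <
    [1,4] N   >
      [1,2] "some" : N/NP
      [2,4] NP   <
        [2,3] "under" : NP\PP
        [3,4] "that" : NP\(NP\PP)
    [4,6] (S\N)\N   <
      [4,5] "sent" : S
      [5,6] "idea" : ((S\N)\N)\S

S\N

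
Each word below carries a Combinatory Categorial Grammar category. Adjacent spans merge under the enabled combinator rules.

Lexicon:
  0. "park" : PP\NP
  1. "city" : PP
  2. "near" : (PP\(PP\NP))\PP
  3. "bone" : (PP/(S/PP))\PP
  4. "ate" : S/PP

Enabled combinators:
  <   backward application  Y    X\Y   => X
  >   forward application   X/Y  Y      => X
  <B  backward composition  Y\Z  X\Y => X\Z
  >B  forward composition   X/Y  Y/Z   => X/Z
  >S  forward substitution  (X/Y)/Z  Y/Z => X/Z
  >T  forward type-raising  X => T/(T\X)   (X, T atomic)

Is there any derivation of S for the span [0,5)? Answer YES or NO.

PP\NP PP (PP\(PP\NP))\PP (PP/(S/PP))\PP S/PP
CKY chart[0,5] = {N/(N\PP), NP/(NP\PP), PP, PP/(PP\PP), S/(S\PP)}; S ∉ chart

NO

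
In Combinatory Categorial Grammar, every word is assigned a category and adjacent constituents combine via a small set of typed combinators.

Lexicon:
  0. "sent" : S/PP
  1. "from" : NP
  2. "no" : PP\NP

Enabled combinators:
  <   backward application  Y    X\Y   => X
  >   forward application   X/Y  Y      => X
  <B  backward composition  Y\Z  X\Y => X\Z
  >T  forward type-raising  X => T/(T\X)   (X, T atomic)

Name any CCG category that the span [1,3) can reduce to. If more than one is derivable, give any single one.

[0,3] S   >
  [0,1] "sent" : S/PP
  [1,3] PP   >
    [1,2] PP/(PP\NP)   >T
      [1,2] "from" : NP
    [2,3] "no" : PP\NP

PP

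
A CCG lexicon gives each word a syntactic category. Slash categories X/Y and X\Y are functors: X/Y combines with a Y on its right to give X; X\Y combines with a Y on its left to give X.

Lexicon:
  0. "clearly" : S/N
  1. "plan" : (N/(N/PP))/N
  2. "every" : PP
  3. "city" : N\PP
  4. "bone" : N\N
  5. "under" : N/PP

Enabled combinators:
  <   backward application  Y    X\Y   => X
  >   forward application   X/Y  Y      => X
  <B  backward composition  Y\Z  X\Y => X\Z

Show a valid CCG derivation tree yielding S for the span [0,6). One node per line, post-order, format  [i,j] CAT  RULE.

[0,1] S/N  lex  "clearly"
[1,2] (N/(N/PP))/N  lex  "plan"
[2,3] PP  lex  "every"
[3,4] N\PP  lex  "city"
[4,5] N\N  lex  "bone"
[3,5] N\PP  <B  k=4
[2,5] N  <  k=3
[1,5] N/(N/PP)  >  k=2
[5,6] N/PP  lex  "under"
[1,6] N  >  k=5
[0,6] S  >  k=1

[0,6] S   >
  [0,1] "clearly" : S/N
  [1,6] N   >
    [1,5] N/(N/PP)   >
      [1,2] "plan" : (N/(N/PP))/N
      [2,5] N   <
        [2,3] "every" : PP
        [3,5] N\PP   <B
          [3,4] "city" : N\PP
          [4,5] "bone" : N\N
    [5,6] "under" : N/PP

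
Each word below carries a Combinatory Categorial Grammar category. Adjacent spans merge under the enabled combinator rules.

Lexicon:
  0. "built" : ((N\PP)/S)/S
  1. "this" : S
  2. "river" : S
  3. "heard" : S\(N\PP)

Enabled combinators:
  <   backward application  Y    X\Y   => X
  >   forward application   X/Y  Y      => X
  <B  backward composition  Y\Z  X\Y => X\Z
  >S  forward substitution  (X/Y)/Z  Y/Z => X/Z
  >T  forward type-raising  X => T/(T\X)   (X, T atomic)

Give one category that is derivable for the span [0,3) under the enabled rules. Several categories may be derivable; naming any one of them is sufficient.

[0,4] S   <
  [0,3] N\PP   >
    [0,2] (N\PP)/S   >
      [0,1] "built" : ((N\PP)/S)/S
      [1,2] "this" : S
    [2,3] "river" : S
  [3,4] "heard" : S\(N\PP)

N\PP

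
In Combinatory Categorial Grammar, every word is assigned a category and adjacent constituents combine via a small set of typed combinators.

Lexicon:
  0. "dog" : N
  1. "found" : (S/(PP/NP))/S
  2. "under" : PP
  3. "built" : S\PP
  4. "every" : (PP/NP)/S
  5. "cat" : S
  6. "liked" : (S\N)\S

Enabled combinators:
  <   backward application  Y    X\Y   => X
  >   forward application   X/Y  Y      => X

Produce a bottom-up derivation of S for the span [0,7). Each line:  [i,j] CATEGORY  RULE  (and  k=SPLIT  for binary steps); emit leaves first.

[0,7] S   <
  [0,1] "dog" : N
  [1,7] S\N   <
    [1,6] S   >
      [1,4] S/(PP/NP)   >
        [1,2] "found" : (S/(PP/NP))/S
        [2,4] S   <
          [2,3] "under" : PP
          [3,4] "built" : S\PP
      [4,6] PP/NP   >
        [4,5] "every" : (PP/NP)/S
        [5,6] "cat" : S
    [6,7] "liked" : (S\N)\S

[0,1] N  lex  "dog"
[1,2] (S/(PP/NP))/S  lex  "found"
[2,3] PP  lex  "under"
[3,4] S\PP  lex  "built"
[2,4] S  <  k=3
[1,4] S/(PP/NP)  >  k=2
[4,5] (PP/NP)/S  lex  "every"
[5,6] S  lex  "cat"
[4,6] PP/NP  >  k=5
[1,6] S  >  k=4
[6,7] (S\N)\S  lex  "liked"
[1,7] S\N  <  k=6
[0,7] S  <  k=1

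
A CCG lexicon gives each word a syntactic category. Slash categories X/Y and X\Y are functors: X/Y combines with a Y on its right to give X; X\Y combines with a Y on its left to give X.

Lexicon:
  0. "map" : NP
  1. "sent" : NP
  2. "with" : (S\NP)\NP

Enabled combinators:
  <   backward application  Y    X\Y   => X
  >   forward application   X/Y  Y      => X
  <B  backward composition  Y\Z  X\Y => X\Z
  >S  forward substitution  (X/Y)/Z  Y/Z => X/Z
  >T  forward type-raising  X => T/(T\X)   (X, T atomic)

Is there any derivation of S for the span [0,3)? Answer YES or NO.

[0,3] S   >
  [0,1] S/(S\NP)   >T
    [0,1] "map" : NP
  [1,3] S\NP   <
    [1,2] "sent" : NP
    [2,3] "with" : (S\NP)\NP

YES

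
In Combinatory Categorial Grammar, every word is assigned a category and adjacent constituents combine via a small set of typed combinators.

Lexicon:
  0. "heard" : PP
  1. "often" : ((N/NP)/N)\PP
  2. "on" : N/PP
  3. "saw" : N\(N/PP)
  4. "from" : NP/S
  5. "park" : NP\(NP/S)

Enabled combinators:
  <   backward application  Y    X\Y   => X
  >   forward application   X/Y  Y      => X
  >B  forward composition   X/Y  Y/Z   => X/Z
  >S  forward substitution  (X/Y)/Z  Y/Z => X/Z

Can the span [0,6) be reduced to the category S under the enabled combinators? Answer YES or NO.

PP ((N/NP)/N)\PP N/PP N\(N/PP) NP/S NP\(NP/S)
CKY chart[0,6] = {N}; S ∉ chart

NO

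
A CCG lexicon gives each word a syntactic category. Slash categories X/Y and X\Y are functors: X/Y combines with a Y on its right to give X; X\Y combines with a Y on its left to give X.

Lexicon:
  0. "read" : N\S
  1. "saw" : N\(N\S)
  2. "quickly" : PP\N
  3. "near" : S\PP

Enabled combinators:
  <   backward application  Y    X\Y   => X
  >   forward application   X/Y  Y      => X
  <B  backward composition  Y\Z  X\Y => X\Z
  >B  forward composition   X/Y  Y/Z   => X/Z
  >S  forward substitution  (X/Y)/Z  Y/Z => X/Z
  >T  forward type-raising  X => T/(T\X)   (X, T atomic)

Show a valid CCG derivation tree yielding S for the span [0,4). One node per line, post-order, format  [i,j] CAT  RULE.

[0,1] N\S  lex  "read"
[1,2] N\(N\S)  lex  "saw"
[0,2] N  <  k=1
[2,3] PP\N  lex  "quickly"
[0,3] PP  <  k=2
[3,4] S\PP  lex  "near"
[0,4] S  <  k=3

[0,4] S   <
  [0,3] PP   <
    [0,2] N   <
      [0,1] "read" : N\S
      [1,2] "saw" : N\(N\S)
    [2,3] "quickly" : PP\N
  [3,4] "near" : S\PP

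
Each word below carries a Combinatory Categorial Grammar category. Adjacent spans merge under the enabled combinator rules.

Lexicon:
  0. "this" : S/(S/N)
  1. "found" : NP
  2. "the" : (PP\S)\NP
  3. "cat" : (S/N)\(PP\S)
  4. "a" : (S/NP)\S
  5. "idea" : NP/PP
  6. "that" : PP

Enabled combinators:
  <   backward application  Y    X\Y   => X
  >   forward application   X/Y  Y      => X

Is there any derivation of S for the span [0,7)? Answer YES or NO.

YES

[0,7] S   >
  [0,5] S/NP   <
    [0,4] S   >
      [0,1] "this" : S/(S/N)
      [1,4] S/N   <
        [1,3] PP\S   <
          [1,2] "found" : NP
          [2,3] "the" : (PP\S)\NP
        [3,4] "cat" : (S/N)\(PP\S)
    [4,5] "a" : (S/NP)\S
  [5,7] NP   >
    [5,6] "idea" : NP/PP
    [6,7] "that" : PP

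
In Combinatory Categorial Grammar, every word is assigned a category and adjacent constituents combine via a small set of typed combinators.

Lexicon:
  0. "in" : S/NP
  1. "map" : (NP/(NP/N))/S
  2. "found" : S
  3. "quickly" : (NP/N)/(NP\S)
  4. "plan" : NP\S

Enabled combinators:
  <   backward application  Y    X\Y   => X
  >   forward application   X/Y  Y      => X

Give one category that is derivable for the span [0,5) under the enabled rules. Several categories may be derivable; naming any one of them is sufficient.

[0,5] S   >
  [0,1] "in" : S/NP
  [1,5] NP   >
    [1,3] NP/(NP/N)   >
      [1,2] "map" : (NP/(NP/N))/S
      [2,3] "found" : S
    [3,5] NP/N   >
      [3,4] "quickly" : (NP/N)/(NP\S)
      [4,5] "plan" : NP\S

S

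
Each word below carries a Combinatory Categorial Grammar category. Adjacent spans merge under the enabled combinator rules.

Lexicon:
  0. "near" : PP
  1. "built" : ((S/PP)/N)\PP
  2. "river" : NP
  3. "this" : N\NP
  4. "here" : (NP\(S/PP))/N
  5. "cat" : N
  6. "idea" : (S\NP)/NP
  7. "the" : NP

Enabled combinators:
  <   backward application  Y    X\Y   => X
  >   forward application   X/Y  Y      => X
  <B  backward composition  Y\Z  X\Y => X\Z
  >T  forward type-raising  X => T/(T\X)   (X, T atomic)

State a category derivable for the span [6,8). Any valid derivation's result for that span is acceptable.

S\NP

[0,8] S   <
  [0,6] NP   <
    [0,4] S/PP   >
      [0,2] (S/PP)/N   <
        [0,1] "near" : PP
        [1,2] "built" : ((S/PP)/N)\PP
      [2,4] N   >
        [2,3] N/(N\NP)   >T
          [2,3] "river" : NP
        [3,4] "this" : N\NP
    [4,6] NP\(S/PP)   >
      [4,5] "here" : (NP\(S/PP))/N
      [5,6] "cat" : N
  [6,8] S\NP   >
    [6,7] "idea" : (S\NP)/NP
    [7,8] "the" : NP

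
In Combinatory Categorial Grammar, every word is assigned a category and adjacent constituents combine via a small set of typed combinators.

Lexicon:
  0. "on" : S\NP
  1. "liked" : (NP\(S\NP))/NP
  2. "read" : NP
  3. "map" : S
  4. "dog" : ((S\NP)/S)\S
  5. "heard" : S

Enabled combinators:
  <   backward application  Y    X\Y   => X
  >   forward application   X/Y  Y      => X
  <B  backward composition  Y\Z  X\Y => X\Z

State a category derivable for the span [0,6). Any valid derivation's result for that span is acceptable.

S

[0,6] S   <
  [0,3] NP   <
    [0,1] "on" : S\NP
    [1,3] NP\(S\NP)   >
      [1,2] "liked" : (NP\(S\NP))/NP
      [2,3] "read" : NP
  [3,6] S\NP   >
    [3,5] (S\NP)/S   <
      [3,4] "map" : S
      [4,5] "dog" : ((S\NP)/S)\S
    [5,6] "heard" : S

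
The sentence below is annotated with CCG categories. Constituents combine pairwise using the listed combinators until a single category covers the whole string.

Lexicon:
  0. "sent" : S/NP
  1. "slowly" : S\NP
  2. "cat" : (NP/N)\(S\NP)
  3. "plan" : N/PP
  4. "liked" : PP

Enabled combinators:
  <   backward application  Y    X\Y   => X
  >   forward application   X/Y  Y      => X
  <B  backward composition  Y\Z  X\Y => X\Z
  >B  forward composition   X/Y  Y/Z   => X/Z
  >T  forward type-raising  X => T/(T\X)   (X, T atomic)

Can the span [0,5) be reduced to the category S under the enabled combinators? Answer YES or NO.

YES

[0,5] S   >
  [0,1] "sent" : S/NP
  [1,5] NP   >
    [1,3] NP/N   <
      [1,2] "slowly" : S\NP
      [2,3] "cat" : (NP/N)\(S\NP)
    [3,5] N   >
      [3,4] "plan" : N/PP
      [4,5] "liked" : PP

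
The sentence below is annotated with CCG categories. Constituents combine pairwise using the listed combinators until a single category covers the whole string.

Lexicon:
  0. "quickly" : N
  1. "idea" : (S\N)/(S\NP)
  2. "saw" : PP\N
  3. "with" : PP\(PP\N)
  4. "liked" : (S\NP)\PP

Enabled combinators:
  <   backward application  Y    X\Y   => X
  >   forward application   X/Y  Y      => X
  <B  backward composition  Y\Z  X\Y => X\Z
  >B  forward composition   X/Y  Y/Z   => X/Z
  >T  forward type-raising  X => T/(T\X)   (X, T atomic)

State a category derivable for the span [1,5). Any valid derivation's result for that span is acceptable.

[0,5] S   >
  [0,1] S/(S\N)   >T
    [0,1] "quickly" : N
  [1,5] S\N   >
    [1,2] "idea" : (S\N)/(S\NP)
    [2,5] S\NP   <
      [2,4] PP   <
        [2,3] "saw" : PP\N
        [3,4] "with" : PP\(PP\N)
      [4,5] "liked" : (S\NP)\PP

S\N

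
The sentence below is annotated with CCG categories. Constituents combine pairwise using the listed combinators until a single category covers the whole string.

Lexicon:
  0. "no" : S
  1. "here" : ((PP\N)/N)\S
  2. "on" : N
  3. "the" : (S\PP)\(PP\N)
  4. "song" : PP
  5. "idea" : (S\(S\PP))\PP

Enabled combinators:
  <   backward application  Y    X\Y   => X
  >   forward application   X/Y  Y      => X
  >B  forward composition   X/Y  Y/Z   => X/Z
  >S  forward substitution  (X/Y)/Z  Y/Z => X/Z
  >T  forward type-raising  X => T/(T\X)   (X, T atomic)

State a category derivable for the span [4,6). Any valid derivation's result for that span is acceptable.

S\(S\PP)

[0,6] S   <
  [0,4] S\PP   <
    [0,3] PP\N   >
      [0,2] (PP\N)/N   <
        [0,1] "no" : S
        [1,2] "here" : ((PP\N)/N)\S
      [2,3] "on" : N
    [3,4] "the" : (S\PP)\(PP\N)
  [4,6] S\(S\PP)   <
    [4,5] "song" : PP
    [5,6] "idea" : (S\(S\PP))\PP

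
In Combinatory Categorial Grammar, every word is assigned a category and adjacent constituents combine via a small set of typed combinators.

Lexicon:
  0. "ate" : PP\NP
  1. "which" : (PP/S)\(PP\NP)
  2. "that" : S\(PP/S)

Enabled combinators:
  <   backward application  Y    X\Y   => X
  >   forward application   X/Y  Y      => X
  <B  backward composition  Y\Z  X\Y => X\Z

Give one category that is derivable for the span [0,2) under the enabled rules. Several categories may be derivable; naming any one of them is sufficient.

[0,3] S   <
  [0,2] PP/S   <
    [0,1] "ate" : PP\NP
    [1,2] "which" : (PP/S)\(PP\NP)
  [2,3] "that" : S\(PP/S)

PP/S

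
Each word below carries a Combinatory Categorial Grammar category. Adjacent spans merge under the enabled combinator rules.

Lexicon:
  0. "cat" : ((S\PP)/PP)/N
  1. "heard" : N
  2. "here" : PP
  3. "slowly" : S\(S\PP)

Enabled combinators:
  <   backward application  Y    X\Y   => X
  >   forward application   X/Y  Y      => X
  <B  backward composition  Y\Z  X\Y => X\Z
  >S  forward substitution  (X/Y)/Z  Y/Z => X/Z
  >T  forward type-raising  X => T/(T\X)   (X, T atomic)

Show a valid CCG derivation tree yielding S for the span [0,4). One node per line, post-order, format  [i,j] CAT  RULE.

[0,4] S   <
  [0,3] S\PP   >
    [0,2] (S\PP)/PP   >
      [0,1] "cat" : ((S\PP)/PP)/N
      [1,2] "heard" : N
    [2,3] "here" : PP
  [3,4] "slowly" : S\(S\PP)

[0,1] ((S\PP)/PP)/N  lex  "cat"
[1,2] N  lex  "heard"
[0,2] (S\PP)/PP  >  k=1
[2,3] PP  lex  "here"
[0,3] S\PP  >  k=2
[3,4] S\(S\PP)  lex  "slowly"
[0,4] S  <  k=3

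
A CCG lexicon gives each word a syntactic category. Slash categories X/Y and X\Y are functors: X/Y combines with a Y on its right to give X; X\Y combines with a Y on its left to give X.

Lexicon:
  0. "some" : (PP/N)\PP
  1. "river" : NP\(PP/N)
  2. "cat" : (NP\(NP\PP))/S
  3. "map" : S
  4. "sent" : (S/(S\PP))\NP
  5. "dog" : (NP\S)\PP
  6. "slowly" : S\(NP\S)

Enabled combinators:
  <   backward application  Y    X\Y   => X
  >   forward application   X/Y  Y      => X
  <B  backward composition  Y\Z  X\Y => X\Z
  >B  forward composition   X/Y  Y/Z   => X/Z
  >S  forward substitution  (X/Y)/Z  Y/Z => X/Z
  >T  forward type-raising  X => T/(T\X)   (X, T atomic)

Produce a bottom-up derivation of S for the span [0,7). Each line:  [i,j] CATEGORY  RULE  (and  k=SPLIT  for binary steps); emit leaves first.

[0,7] S   >
  [0,5] S/(S\PP)   <
    [0,4] NP   <
      [0,2] NP\PP   <B
        [0,1] "some" : (PP/N)\PP
        [1,2] "river" : NP\(PP/N)
      [2,4] NP\(NP\PP)   >
        [2,3] "cat" : (NP\(NP\PP))/S
        [3,4] "map" : S
    [4,5] "sent" : (S/(S\PP))\NP
  [5,7] S\PP   <B
    [5,6] "dog" : (NP\S)\PP
    [6,7] "slowly" : S\(NP\S)

[0,1] (PP/N)\PP  lex  "some"
[1,2] NP\(PP/N)  lex  "river"
[0,2] NP\PP  <B  k=1
[2,3] (NP\(NP\PP))/S  lex  "cat"
[3,4] S  lex  "map"
[2,4] NP\(NP\PP)  >  k=3
[0,4] NP  <  k=2
[4,5] (S/(S\PP))\NP  lex  "sent"
[0,5] S/(S\PP)  <  k=4
[5,6] (NP\S)\PP  lex  "dog"
[6,7] S\(NP\S)  lex  "slowly"
[5,7] S\PP  <B  k=6
[0,7] S  >  k=5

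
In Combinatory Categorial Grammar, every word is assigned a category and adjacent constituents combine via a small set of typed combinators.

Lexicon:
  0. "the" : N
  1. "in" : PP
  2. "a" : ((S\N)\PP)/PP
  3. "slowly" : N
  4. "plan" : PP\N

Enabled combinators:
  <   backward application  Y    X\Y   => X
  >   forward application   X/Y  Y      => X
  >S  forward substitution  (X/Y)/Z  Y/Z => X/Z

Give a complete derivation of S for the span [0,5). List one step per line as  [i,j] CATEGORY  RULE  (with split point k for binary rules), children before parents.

[0,1] N  lex  "the"
[1,2] PP  lex  "in"
[2,3] ((S\N)\PP)/PP  lex  "a"
[3,4] N  lex  "slowly"
[4,5] PP\N  lex  "plan"
[3,5] PP  <  k=4
[2,5] (S\N)\PP  >  k=3
[1,5] S\N  <  k=2
[0,5] S  <  k=1

[0,5] S   <
  [0,1] "the" : N
  [1,5] S\N   <
    [1,2] "in" : PP
    [2,5] (S\N)\PP   >
      [2,3] "a" : ((S\N)\PP)/PP
      [3,5] PP   <
        [3,4] "slowly" : N
        [4,5] "plan" : PP\N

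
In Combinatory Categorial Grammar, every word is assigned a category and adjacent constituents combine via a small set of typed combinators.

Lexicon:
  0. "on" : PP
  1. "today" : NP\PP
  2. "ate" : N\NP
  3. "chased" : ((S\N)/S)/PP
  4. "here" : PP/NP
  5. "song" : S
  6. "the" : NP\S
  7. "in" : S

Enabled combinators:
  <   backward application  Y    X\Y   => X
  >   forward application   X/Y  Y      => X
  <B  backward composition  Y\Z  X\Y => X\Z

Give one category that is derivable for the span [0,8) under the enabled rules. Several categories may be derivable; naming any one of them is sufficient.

S

[0,8] S   <
  [0,3] N   <
    [0,1] "on" : PP
    [1,3] N\PP   <B
      [1,2] "today" : NP\PP
      [2,3] "ate" : N\NP
  [3,8] S\N   >
    [3,7] (S\N)/S   >
      [3,4] "chased" : ((S\N)/S)/PP
      [4,7] PP   >
        [4,5] "here" : PP/NP
        [5,7] NP   <
          [5,6] "song" : S
          [6,7] "the" : NP\S
    [7,8] "in" : S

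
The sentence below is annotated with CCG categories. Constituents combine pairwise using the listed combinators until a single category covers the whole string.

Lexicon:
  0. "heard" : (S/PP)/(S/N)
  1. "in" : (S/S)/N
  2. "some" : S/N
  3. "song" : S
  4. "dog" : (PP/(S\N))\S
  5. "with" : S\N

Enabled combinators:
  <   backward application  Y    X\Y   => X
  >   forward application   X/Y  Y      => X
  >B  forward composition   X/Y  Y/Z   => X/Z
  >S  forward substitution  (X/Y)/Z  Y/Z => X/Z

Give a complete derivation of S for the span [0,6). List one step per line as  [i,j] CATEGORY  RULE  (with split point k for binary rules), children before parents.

[0,1] (S/PP)/(S/N)  lex  "heard"
[1,2] (S/S)/N  lex  "in"
[2,3] S/N  lex  "some"
[1,3] S/N  >S  k=2
[0,3] S/PP  >  k=1
[3,4] S  lex  "song"
[4,5] (PP/(S\N))\S  lex  "dog"
[3,5] PP/(S\N)  <  k=4
[5,6] S\N  lex  "with"
[3,6] PP  >  k=5
[0,6] S  >  k=3

[0,6] S   >
  [0,3] S/PP   >
    [0,1] "heard" : (S/PP)/(S/N)
    [1,3] S/N   >S
      [1,2] "in" : (S/S)/N
      [2,3] "some" : S/N
  [3,6] PP   >
    [3,5] PP/(S\N)   <
      [3,4] "song" : S
      [4,5] "dog" : (PP/(S\N))\S
    [5,6] "with" : S\N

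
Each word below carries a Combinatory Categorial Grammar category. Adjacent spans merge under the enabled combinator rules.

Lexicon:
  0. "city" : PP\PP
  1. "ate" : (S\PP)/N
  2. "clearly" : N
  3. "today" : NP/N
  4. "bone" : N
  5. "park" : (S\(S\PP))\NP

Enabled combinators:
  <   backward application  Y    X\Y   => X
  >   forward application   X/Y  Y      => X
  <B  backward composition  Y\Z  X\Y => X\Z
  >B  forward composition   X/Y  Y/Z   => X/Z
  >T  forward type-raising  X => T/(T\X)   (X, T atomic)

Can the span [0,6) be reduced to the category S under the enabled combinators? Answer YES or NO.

[0,6] S   <
  [0,3] S\PP   <B
    [0,1] "city" : PP\PP
    [1,3] S\PP   >
      [1,2] "ate" : (S\PP)/N
      [2,3] "clearly" : N
  [3,6] S\(S\PP)   <
    [3,5] NP   >
      [3,4] "today" : NP/N
      [4,5] "bone" : N
    [5,6] "park" : (S\(S\PP))\NP

YES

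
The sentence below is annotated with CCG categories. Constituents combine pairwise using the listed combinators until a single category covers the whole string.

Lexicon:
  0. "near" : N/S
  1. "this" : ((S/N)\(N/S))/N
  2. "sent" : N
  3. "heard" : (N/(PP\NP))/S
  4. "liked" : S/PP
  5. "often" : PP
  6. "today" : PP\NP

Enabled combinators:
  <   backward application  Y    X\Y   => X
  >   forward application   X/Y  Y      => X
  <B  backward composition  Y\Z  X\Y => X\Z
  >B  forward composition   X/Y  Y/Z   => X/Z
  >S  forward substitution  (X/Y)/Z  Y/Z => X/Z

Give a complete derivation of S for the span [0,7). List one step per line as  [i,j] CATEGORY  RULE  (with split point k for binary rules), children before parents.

[0,7] S   >
  [0,3] S/N   <
    [0,1] "near" : N/S
    [1,3] (S/N)\(N/S)   >
      [1,2] "this" : ((S/N)\(N/S))/N
      [2,3] "sent" : N
  [3,7] N   >
    [3,6] N/(PP\NP)   >
      [3,4] "heard" : (N/(PP\NP))/S
      [4,6] S   >
        [4,5] "liked" : S/PP
        [5,6] "often" : PP
    [6,7] "today" : PP\NP

[0,1] N/S  lex  "near"
[1,2] ((S/N)\(N/S))/N  lex  "this"
[2,3] N  lex  "sent"
[1,3] (S/N)\(N/S)  >  k=2
[0,3] S/N  <  k=1
[3,4] (N/(PP\NP))/S  lex  "heard"
[4,5] S/PP  lex  "liked"
[5,6] PP  lex  "often"
[4,6] S  >  k=5
[3,6] N/(PP\NP)  >  k=4
[6,7] PP\NP  lex  "today"
[3,7] N  >  k=6
[0,7] S  >  k=3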